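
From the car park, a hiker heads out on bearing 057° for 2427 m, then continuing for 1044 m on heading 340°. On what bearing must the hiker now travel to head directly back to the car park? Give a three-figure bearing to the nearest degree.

Leg 1 (057°, 2427 m): east 2427 sin 57° = 2035.45, north 2427 cos 57° = 1321.84
Leg 2 (340°, 1044 m): east 1044 sin 340° = -357.07, north 1044 cos 340° = 981.04
Net displacement: 1678.38 east, 2302.88 north. Direction back to start is (-1678.38, -2302.88): bearing = atan2(-1678.38, -2302.88) mod 360° = 216.09° ≈ 216°.

216°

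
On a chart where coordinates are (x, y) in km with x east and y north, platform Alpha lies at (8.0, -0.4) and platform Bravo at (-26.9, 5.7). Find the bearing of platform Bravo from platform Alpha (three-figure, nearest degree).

Δeast = -26.9 − 8.0 = -34.90; Δnorth = 5.7 − -0.4 = 6.10.
Bearing = atan2(Δeast, Δnorth) mod 360° = 279.91° ≈ 280°.

280°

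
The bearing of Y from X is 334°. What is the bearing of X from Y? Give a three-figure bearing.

Back-bearing = 334° − 180° = 154°.

154°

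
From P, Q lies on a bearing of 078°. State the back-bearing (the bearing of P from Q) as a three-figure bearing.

Back-bearing = 078° + 180° = 258°.

258°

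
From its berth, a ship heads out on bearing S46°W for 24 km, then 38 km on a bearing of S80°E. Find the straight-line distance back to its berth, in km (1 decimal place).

Leg 1 (S46°W, 24 km): east 24 sin 226° = -17.26, north 24 cos 226° = -16.67
Leg 2 (S80°E, 38 km): east 38 sin 100° = 37.42, north 38 cos 100° = -6.60
Net: 20.16 east, -23.27 north. Distance = √((20.16)² + (-23.27)²) = 30.788 km.

30.8 km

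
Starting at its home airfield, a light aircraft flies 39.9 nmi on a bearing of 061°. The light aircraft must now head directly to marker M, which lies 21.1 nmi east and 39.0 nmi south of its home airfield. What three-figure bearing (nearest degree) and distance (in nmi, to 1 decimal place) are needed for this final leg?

Leg 1 (061°, 39.9 nmi): east 39.9 sin 61° = 34.90, north 39.9 cos 61° = 19.34
Current position: (34.90, 19.34). Target: (21.1, -39.0). Remaining: Δeast = -13.80, Δnorth = -58.34.
Bearing = atan2(-13.80, -58.34) mod 360° = 193.31°; distance = √((-13.80)² + (-58.34)²) = 59.953 nmi.

193°, 60.0 nmi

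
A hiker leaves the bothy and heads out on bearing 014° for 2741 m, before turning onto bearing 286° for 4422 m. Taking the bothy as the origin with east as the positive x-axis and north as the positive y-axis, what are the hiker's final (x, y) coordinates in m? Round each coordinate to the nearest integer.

Leg 1 (014°, 2741 m): east 2741 sin 14° = 663.11, north 2741 cos 14° = 2659.58
Leg 2 (286°, 4422 m): east 4422 sin 286° = -4250.70, north 4422 cos 286° = 1218.87
Summing: -3587.59 m east, 3878.45 m north → (-3588, 3878).

(-3588, 3878)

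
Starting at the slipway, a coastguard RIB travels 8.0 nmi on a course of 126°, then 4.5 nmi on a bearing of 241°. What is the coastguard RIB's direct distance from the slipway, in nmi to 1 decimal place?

7.3 nmi

Leg 1 (126°, 8.0 nmi): east 8.0 sin 126° = 6.47, north 8.0 cos 126° = -4.70
Leg 2 (241°, 4.5 nmi): east 4.5 sin 241° = -3.94, north 4.5 cos 241° = -2.18
Net: 2.54 east, -6.88 north. Distance = √((2.54)² + (-6.88)²) = 7.336 nmi.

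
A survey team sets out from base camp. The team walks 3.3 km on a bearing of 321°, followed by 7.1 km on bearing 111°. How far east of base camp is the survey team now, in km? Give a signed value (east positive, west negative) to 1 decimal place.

4.6 km

Leg 1 (321°, 3.3 km): east 3.3 sin 321° = -2.08, north 3.3 cos 321° = 2.56
Leg 2 (111°, 7.1 km): east 7.1 sin 111° = 6.63, north 7.1 cos 111° = -2.54
Net east component: 4.55 km.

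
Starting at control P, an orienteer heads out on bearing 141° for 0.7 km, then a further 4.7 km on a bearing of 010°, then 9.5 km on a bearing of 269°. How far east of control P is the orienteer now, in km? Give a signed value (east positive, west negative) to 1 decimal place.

Leg 1 (141°, 0.7 km): east 0.7 sin 141° = 0.44, north 0.7 cos 141° = -0.54
Leg 2 (010°, 4.7 km): east 4.7 sin 10° = 0.82, north 4.7 cos 10° = 4.63
Leg 3 (269°, 9.5 km): east 9.5 sin 269° = -9.50, north 9.5 cos 269° = -0.17
Net east component: -8.24 km.

-8.2 km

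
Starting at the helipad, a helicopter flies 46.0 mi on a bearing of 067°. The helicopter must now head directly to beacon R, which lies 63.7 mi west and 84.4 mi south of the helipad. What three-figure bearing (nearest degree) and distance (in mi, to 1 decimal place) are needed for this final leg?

Leg 1 (067°, 46.0 mi): east 46.0 sin 67° = 42.34, north 46.0 cos 67° = 17.97
Current position: (42.34, 17.97). Target: (-63.7, -84.4). Remaining: Δeast = -106.04, Δnorth = -102.37.
Bearing = atan2(-106.04, -102.37) mod 360° = 226.01°; distance = √((-106.04)² + (-102.37)²) = 147.396 mi.

226°, 147.4 mi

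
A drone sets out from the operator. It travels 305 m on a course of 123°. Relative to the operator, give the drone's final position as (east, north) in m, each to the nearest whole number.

Leg 1 (123°, 305 m): east 305 sin 123° = 255.79, north 305 cos 123° = -166.11
Summing: 255.79 m east, -166.11 m north → (256, -166).

(256, -166)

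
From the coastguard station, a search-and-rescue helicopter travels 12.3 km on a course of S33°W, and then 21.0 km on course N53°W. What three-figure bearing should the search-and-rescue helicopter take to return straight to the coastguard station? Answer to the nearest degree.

Leg 1 (S33°W, 12.3 km): east 12.3 sin 213° = -6.70, north 12.3 cos 213° = -10.32
Leg 2 (N53°W, 21.0 km): east 21.0 sin 307° = -16.77, north 21.0 cos 307° = 12.64
Net displacement: -23.47 east, 2.32 north. Direction back to start is (23.47, -2.32): bearing = atan2(23.47, -2.32) mod 360° = 95.65° ≈ 096°.

096°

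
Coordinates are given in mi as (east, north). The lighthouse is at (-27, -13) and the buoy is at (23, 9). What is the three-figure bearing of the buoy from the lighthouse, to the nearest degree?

Δeast = 23 − -27 = 50.00; Δnorth = 9 − -13 = 22.00.
Bearing = atan2(Δeast, Δnorth) mod 360° = 66.25° ≈ 066°.

066°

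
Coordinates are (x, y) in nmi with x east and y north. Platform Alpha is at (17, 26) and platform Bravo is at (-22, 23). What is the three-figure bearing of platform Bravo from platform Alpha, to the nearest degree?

Δeast = -22 − 17 = -39.00; Δnorth = 23 − 26 = -3.00.
Bearing = atan2(Δeast, Δnorth) mod 360° = 265.60° ≈ 266°.

266°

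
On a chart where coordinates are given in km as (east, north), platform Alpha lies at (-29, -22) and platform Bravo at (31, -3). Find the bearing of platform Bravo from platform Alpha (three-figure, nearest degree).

Δeast = 31 − -29 = 60.00; Δnorth = -3 − -22 = 19.00.
Bearing = atan2(Δeast, Δnorth) mod 360° = 72.43° ≈ 072°.

072°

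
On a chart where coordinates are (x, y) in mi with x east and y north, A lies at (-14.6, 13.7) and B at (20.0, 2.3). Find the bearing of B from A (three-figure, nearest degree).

Δeast = 20.0 − -14.6 = 34.60; Δnorth = 2.3 − 13.7 = -11.40.
Bearing = atan2(Δeast, Δnorth) mod 360° = 108.24° ≈ 108°.

108°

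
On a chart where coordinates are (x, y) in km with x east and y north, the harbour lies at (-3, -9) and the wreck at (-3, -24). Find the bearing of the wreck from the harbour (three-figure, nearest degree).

Δeast = -3 − -3 = 0.00; Δnorth = -24 − -9 = -15.00.
Bearing = atan2(Δeast, Δnorth) mod 360° = 180.00° ≈ 180°.

180°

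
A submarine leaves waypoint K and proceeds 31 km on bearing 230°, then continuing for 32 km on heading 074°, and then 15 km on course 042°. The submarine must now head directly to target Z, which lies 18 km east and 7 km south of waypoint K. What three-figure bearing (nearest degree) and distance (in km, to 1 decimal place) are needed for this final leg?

172°, 7.1 km

Leg 1 (230°, 31 km): east 31 sin 230° = -23.75, north 31 cos 230° = -19.93
Leg 2 (074°, 32 km): east 32 sin 74° = 30.76, north 32 cos 74° = 8.82
Leg 3 (042°, 15 km): east 15 sin 42° = 10.04, north 15 cos 42° = 11.15
Current position: (17.05, 0.04). Target: (18, -7). Remaining: Δeast = 0.95, Δnorth = -7.04.
Bearing = atan2(0.95, -7.04) mod 360° = 172.32°; distance = √((0.95)² + (-7.04)²) = 7.105 km.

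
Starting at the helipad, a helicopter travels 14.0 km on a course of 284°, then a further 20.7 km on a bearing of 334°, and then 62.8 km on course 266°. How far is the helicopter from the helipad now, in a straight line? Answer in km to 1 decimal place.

87.1 km

Leg 1 (284°, 14.0 km): east 14.0 sin 284° = -13.58, north 14.0 cos 284° = 3.39
Leg 2 (334°, 20.7 km): east 20.7 sin 334° = -9.07, north 20.7 cos 334° = 18.61
Leg 3 (266°, 62.8 km): east 62.8 sin 266° = -62.65, north 62.8 cos 266° = -4.38
Net: -85.31 east, 17.61 north. Distance = √((-85.31)² + (17.61)²) = 87.104 km.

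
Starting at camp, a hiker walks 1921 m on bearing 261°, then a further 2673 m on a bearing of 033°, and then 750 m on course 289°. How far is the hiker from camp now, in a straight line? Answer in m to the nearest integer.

2470 m

Leg 1 (261°, 1921 m): east 1921 sin 261° = -1897.35, north 1921 cos 261° = -300.51
Leg 2 (033°, 2673 m): east 2673 sin 33° = 1455.82, north 2673 cos 33° = 2241.77
Leg 3 (289°, 750 m): east 750 sin 289° = -709.14, north 750 cos 289° = 244.18
Net: -1150.67 east, 2185.43 north. Distance = √((-1150.67)² + (2185.43)²) = 2469.848 m.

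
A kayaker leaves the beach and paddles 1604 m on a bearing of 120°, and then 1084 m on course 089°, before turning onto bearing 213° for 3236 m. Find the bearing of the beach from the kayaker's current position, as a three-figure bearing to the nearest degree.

349°

Leg 1 (120°, 1604 m): east 1604 sin 120° = 1389.10, north 1604 cos 120° = -802.00
Leg 2 (089°, 1084 m): east 1084 sin 89° = 1083.83, north 1084 cos 89° = 18.92
Leg 3 (213°, 3236 m): east 3236 sin 213° = -1762.45, north 3236 cos 213° = -2713.94
Net displacement: 710.49 east, -3497.02 north. Direction back to start is (-710.49, 3497.02): bearing = atan2(-710.49, 3497.02) mod 360° = 348.52° ≈ 349°.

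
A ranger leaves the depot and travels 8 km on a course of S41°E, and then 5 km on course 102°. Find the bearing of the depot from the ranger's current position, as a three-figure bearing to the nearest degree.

305°

Leg 1 (S41°E, 8 km): east 8 sin 139° = 5.25, north 8 cos 139° = -6.04
Leg 2 (102°, 5 km): east 5 sin 102° = 4.89, north 5 cos 102° = -1.04
Net displacement: 10.14 east, -7.08 north. Direction back to start is (-10.14, 7.08): bearing = atan2(-10.14, 7.08) mod 360° = 304.92° ≈ 305°.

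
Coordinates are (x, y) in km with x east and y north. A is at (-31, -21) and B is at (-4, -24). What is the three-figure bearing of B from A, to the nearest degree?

Δeast = -4 − -31 = 27.00; Δnorth = -24 − -21 = -3.00.
Bearing = atan2(Δeast, Δnorth) mod 360° = 96.34° ≈ 096°.

096°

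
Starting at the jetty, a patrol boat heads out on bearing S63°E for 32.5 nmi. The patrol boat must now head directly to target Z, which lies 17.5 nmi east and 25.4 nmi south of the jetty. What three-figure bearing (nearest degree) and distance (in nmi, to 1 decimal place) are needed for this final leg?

227°, 15.6 nmi

Leg 1 (S63°E, 32.5 nmi): east 32.5 sin 117° = 28.96, north 32.5 cos 117° = -14.75
Current position: (28.96, -14.75). Target: (17.5, -25.4). Remaining: Δeast = -11.46, Δnorth = -10.65.
Bearing = atan2(-11.46, -10.65) mod 360° = 227.10°; distance = √((-11.46)² + (-10.65)²) = 15.640 nmi.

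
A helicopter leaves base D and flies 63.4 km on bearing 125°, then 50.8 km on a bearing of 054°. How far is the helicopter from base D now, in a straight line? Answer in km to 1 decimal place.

93.3 km

Leg 1 (125°, 63.4 km): east 63.4 sin 125° = 51.93, north 63.4 cos 125° = -36.36
Leg 2 (054°, 50.8 km): east 50.8 sin 54° = 41.10, north 50.8 cos 54° = 29.86
Net: 93.03 east, -6.51 north. Distance = √((93.03)² + (-6.51)²) = 93.259 km.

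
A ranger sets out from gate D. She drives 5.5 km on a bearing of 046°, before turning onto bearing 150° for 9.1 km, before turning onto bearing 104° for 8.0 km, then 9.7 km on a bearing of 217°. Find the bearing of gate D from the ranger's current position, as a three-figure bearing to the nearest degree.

323°

Leg 1 (046°, 5.5 km): east 5.5 sin 46° = 3.96, north 5.5 cos 46° = 3.82
Leg 2 (150°, 9.1 km): east 9.1 sin 150° = 4.55, north 9.1 cos 150° = -7.88
Leg 3 (104°, 8.0 km): east 8.0 sin 104° = 7.76, north 8.0 cos 104° = -1.94
Leg 4 (217°, 9.7 km): east 9.7 sin 217° = -5.84, north 9.7 cos 217° = -7.75
Net displacement: 10.43 east, -13.74 north. Direction back to start is (-10.43, 13.74): bearing = atan2(-10.43, 13.74) mod 360° = 322.80° ≈ 323°.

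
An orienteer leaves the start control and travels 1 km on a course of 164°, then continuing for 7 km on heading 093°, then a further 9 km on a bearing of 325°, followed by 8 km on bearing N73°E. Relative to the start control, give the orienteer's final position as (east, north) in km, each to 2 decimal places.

Leg 1 (164°, 1 km): east 1 sin 164° = 0.28, north 1 cos 164° = -0.96
Leg 2 (093°, 7 km): east 7 sin 93° = 6.99, north 7 cos 93° = -0.37
Leg 3 (325°, 9 km): east 9 sin 325° = -5.16, north 9 cos 325° = 7.37
Leg 4 (N73°E, 8 km): east 8 sin 73° = 7.65, north 8 cos 73° = 2.34
Summing: 9.75 km east, 8.38 km north → (9.75, 8.38).

(9.75, 8.38)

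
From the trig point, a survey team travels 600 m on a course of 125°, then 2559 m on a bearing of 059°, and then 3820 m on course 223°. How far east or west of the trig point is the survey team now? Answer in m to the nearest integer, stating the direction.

80 m east

Leg 1 (125°, 600 m): east 600 sin 125° = 491.49, north 600 cos 125° = -344.15
Leg 2 (059°, 2559 m): east 2559 sin 59° = 2193.49, north 2559 cos 59° = 1317.98
Leg 3 (223°, 3820 m): east 3820 sin 223° = -2605.23, north 3820 cos 223° = -2793.77
Net east component: 79.75 m.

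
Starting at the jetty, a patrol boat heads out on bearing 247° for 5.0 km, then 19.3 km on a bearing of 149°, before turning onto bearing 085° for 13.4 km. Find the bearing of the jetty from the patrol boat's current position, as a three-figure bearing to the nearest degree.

313°

Leg 1 (247°, 5.0 km): east 5.0 sin 247° = -4.60, north 5.0 cos 247° = -1.95
Leg 2 (149°, 19.3 km): east 19.3 sin 149° = 9.94, north 19.3 cos 149° = -16.54
Leg 3 (085°, 13.4 km): east 13.4 sin 85° = 13.35, north 13.4 cos 85° = 1.17
Net displacement: 18.69 east, -17.33 north. Direction back to start is (-18.69, 17.33): bearing = atan2(-18.69, 17.33) mod 360° = 312.84° ≈ 313°.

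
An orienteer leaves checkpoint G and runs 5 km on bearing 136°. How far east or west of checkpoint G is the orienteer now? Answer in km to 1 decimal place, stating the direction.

Leg 1 (136°, 5 km): east 5 sin 136° = 3.47, north 5 cos 136° = -3.60
Net east component: 3.47 km.

3.5 km east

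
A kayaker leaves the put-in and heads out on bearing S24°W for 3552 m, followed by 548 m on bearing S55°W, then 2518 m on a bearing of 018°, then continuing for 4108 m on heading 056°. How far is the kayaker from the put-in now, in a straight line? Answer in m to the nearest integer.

2555 m

Leg 1 (S24°W, 3552 m): east 3552 sin 204° = -1444.73, north 3552 cos 204° = -3244.91
Leg 2 (S55°W, 548 m): east 548 sin 235° = -448.90, north 548 cos 235° = -314.32
Leg 3 (018°, 2518 m): east 2518 sin 18° = 778.10, north 2518 cos 18° = 2394.76
Leg 4 (056°, 4108 m): east 4108 sin 56° = 3405.69, north 4108 cos 56° = 2297.16
Net: 2290.17 east, 1132.69 north. Distance = √((2290.17)² + (1132.69)²) = 2554.967 m.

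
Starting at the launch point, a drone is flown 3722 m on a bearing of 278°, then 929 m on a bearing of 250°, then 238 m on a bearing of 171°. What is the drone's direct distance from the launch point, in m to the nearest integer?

Leg 1 (278°, 3722 m): east 3722 sin 278° = -3685.78, north 3722 cos 278° = 518.00
Leg 2 (250°, 929 m): east 929 sin 250° = -872.97, north 929 cos 250° = -317.74
Leg 3 (171°, 238 m): east 238 sin 171° = 37.23, north 238 cos 171° = -235.07
Net: -4521.52 east, -34.80 north. Distance = √((-4521.52)² + (-34.80)²) = 4521.655 m.

4522 m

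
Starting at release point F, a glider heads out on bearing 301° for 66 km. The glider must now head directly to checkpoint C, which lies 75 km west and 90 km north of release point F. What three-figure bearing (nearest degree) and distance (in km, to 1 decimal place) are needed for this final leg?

Leg 1 (301°, 66 km): east 66 sin 301° = -56.57, north 66 cos 301° = 33.99
Current position: (-56.57, 33.99). Target: (-75, 90). Remaining: Δeast = -18.43, Δnorth = 56.01.
Bearing = atan2(-18.43, 56.01) mod 360° = 341.79°; distance = √((-18.43)² + (56.01)²) = 58.961 km.

342°, 59.0 km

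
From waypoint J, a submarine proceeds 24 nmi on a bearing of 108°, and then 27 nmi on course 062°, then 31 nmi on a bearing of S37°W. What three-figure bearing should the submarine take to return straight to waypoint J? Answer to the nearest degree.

305°

Leg 1 (108°, 24 nmi): east 24 sin 108° = 22.83, north 24 cos 108° = -7.42
Leg 2 (062°, 27 nmi): east 27 sin 62° = 23.84, north 27 cos 62° = 12.68
Leg 3 (S37°W, 31 nmi): east 31 sin 217° = -18.66, north 31 cos 217° = -24.76
Net displacement: 28.01 east, -19.50 north. Direction back to start is (-28.01, 19.50): bearing = atan2(-28.01, 19.50) mod 360° = 304.84° ≈ 305°.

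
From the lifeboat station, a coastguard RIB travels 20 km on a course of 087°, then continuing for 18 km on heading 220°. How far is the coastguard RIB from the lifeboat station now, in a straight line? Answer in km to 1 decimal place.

15.3 km

Leg 1 (087°, 20 km): east 20 sin 87° = 19.97, north 20 cos 87° = 1.05
Leg 2 (220°, 18 km): east 18 sin 220° = -11.57, north 18 cos 220° = -13.79
Net: 8.40 east, -12.74 north. Distance = √((8.40)² + (-12.74)²) = 15.263 km.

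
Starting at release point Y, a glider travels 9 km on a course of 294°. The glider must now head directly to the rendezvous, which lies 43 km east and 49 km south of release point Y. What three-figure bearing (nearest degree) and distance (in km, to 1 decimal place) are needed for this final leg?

Leg 1 (294°, 9 km): east 9 sin 294° = -8.22, north 9 cos 294° = 3.66
Current position: (-8.22, 3.66). Target: (43, -49). Remaining: Δeast = 51.22, Δnorth = -52.66.
Bearing = atan2(51.22, -52.66) mod 360° = 135.79°; distance = √((51.22)² + (-52.66)²) = 73.463 km.

136°, 73.5 km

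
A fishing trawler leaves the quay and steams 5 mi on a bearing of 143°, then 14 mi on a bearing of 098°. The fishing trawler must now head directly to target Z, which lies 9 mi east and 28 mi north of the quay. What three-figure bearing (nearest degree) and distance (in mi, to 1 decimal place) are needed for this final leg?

Leg 1 (143°, 5 mi): east 5 sin 143° = 3.01, north 5 cos 143° = -3.99
Leg 2 (098°, 14 mi): east 14 sin 98° = 13.86, north 14 cos 98° = -1.95
Current position: (16.87, -5.94). Target: (9, 28). Remaining: Δeast = -7.87, Δnorth = 33.94.
Bearing = atan2(-7.87, 33.94) mod 360° = 346.94°; distance = √((-7.87)² + (33.94)²) = 34.843 mi.

347°, 34.8 mi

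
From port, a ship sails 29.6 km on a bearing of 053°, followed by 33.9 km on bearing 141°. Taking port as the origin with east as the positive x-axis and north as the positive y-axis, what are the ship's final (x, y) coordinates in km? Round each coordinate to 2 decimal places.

(44.97, -8.53)

Leg 1 (053°, 29.6 km): east 29.6 sin 53° = 23.64, north 29.6 cos 53° = 17.81
Leg 2 (141°, 33.9 km): east 33.9 sin 141° = 21.33, north 33.9 cos 141° = -26.35
Summing: 44.97 km east, -8.53 km north → (44.97, -8.53).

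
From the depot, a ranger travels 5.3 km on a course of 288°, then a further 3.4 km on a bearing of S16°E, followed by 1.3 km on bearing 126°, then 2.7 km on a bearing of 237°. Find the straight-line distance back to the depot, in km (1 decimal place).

Leg 1 (288°, 5.3 km): east 5.3 sin 288° = -5.04, north 5.3 cos 288° = 1.64
Leg 2 (S16°E, 3.4 km): east 3.4 sin 164° = 0.94, north 3.4 cos 164° = -3.27
Leg 3 (126°, 1.3 km): east 1.3 sin 126° = 1.05, north 1.3 cos 126° = -0.76
Leg 4 (237°, 2.7 km): east 2.7 sin 237° = -2.26, north 2.7 cos 237° = -1.47
Net: -5.32 east, -3.87 north. Distance = √((-5.32)² + (-3.87)²) = 6.573 km.

6.6 km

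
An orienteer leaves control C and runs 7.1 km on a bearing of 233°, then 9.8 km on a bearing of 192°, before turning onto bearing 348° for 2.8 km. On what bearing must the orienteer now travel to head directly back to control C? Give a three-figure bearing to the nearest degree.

Leg 1 (233°, 7.1 km): east 7.1 sin 233° = -5.67, north 7.1 cos 233° = -4.27
Leg 2 (192°, 9.8 km): east 9.8 sin 192° = -2.04, north 9.8 cos 192° = -9.59
Leg 3 (348°, 2.8 km): east 2.8 sin 348° = -0.58, north 2.8 cos 348° = 2.74
Net displacement: -8.29 east, -11.12 north. Direction back to start is (8.29, 11.12): bearing = atan2(8.29, 11.12) mod 360° = 36.70° ≈ 037°.

037°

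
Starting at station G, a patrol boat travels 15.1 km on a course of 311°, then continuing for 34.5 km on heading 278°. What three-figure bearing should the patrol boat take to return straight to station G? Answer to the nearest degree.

108°

Leg 1 (311°, 15.1 km): east 15.1 sin 311° = -11.40, north 15.1 cos 311° = 9.91
Leg 2 (278°, 34.5 km): east 34.5 sin 278° = -34.16, north 34.5 cos 278° = 4.80
Net displacement: -45.56 east, 14.71 north. Direction back to start is (45.56, -14.71): bearing = atan2(45.56, -14.71) mod 360° = 107.89° ≈ 108°.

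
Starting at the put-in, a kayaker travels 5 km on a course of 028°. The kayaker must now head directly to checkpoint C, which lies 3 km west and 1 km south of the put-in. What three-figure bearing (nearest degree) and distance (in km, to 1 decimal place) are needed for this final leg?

225°, 7.6 km

Leg 1 (028°, 5 km): east 5 sin 28° = 2.35, north 5 cos 28° = 4.41
Current position: (2.35, 4.41). Target: (-3, -1). Remaining: Δeast = -5.35, Δnorth = -5.41.
Bearing = atan2(-5.35, -5.41) mod 360° = 224.64°; distance = √((-5.35)² + (-5.41)²) = 7.610 km.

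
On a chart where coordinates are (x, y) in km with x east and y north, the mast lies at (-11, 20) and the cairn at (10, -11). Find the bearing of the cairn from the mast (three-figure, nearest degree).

146°

Δeast = 10 − -11 = 21.00; Δnorth = -11 − 20 = -31.00.
Bearing = atan2(Δeast, Δnorth) mod 360° = 145.89° ≈ 146°.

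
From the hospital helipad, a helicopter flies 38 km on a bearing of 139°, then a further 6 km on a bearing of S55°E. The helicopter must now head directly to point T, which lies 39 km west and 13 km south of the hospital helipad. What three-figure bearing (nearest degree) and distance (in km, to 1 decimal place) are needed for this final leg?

286°, 71.5 km

Leg 1 (139°, 38 km): east 38 sin 139° = 24.93, north 38 cos 139° = -28.68
Leg 2 (S55°E, 6 km): east 6 sin 125° = 4.91, north 6 cos 125° = -3.44
Current position: (29.85, -32.12). Target: (-39, -13). Remaining: Δeast = -68.85, Δnorth = 19.12.
Bearing = atan2(-68.85, 19.12) mod 360° = 285.52°; distance = √((-68.85)² + (19.12)²) = 71.451 km.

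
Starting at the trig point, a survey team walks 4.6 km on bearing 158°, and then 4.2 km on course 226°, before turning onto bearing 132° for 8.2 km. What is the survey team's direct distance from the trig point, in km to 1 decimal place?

13.5 km

Leg 1 (158°, 4.6 km): east 4.6 sin 158° = 1.72, north 4.6 cos 158° = -4.27
Leg 2 (226°, 4.2 km): east 4.2 sin 226° = -3.02, north 4.2 cos 226° = -2.92
Leg 3 (132°, 8.2 km): east 8.2 sin 132° = 6.09, north 8.2 cos 132° = -5.49
Net: 4.80 east, -12.67 north. Distance = √((4.80)² + (-12.67)²) = 13.547 km.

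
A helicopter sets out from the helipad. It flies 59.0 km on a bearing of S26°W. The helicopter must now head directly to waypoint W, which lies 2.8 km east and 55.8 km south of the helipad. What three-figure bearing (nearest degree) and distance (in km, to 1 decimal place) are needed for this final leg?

096°, 28.8 km

Leg 1 (S26°W, 59.0 km): east 59.0 sin 206° = -25.86, north 59.0 cos 206° = -53.03
Current position: (-25.86, -53.03). Target: (2.8, -55.8). Remaining: Δeast = 28.66, Δnorth = -2.77.
Bearing = atan2(28.66, -2.77) mod 360° = 95.52°; distance = √((28.66)² + (-2.77)²) = 28.798 km.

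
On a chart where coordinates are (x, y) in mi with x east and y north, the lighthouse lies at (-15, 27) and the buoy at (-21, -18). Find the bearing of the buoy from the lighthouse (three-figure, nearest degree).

Δeast = -21 − -15 = -6.00; Δnorth = -18 − 27 = -45.00.
Bearing = atan2(Δeast, Δnorth) mod 360° = 187.59° ≈ 188°.

188°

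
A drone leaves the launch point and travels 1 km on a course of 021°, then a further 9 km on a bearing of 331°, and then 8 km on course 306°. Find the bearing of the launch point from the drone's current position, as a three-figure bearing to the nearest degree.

Leg 1 (021°, 1 km): east 1 sin 21° = 0.36, north 1 cos 21° = 0.93
Leg 2 (331°, 9 km): east 9 sin 331° = -4.36, north 9 cos 331° = 7.87
Leg 3 (306°, 8 km): east 8 sin 306° = -6.47, north 8 cos 306° = 4.70
Net displacement: -10.48 east, 13.51 north. Direction back to start is (10.48, -13.51): bearing = atan2(10.48, -13.51) mod 360° = 142.20° ≈ 142°.

142°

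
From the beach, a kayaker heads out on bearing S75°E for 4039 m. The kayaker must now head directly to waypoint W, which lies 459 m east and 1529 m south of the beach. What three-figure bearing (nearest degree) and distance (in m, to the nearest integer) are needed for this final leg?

Leg 1 (S75°E, 4039 m): east 4039 sin 105° = 3901.37, north 4039 cos 105° = -1045.37
Current position: (3901.37, -1045.37). Target: (459, -1529). Remaining: Δeast = -3442.37, Δnorth = -483.63.
Bearing = atan2(-3442.37, -483.63) mod 360° = 262.00°; distance = √((-3442.37)² + (-483.63)²) = 3476.182 m.

262°, 3476 m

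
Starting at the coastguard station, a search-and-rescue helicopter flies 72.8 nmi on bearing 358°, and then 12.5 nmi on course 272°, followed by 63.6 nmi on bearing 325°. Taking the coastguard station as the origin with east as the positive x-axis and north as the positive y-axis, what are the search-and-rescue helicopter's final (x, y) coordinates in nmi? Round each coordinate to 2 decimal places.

Leg 1 (358°, 72.8 nmi): east 72.8 sin 358° = -2.54, north 72.8 cos 358° = 72.76
Leg 2 (272°, 12.5 nmi): east 12.5 sin 272° = -12.49, north 12.5 cos 272° = 0.44
Leg 3 (325°, 63.6 nmi): east 63.6 sin 325° = -36.48, north 63.6 cos 325° = 52.10
Summing: -51.51 nmi east, 125.29 nmi north → (-51.51, 125.29).

(-51.51, 125.29)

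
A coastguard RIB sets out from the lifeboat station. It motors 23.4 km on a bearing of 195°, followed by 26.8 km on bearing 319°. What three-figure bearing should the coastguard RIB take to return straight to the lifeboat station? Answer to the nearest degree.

Leg 1 (195°, 23.4 km): east 23.4 sin 195° = -6.06, north 23.4 cos 195° = -22.60
Leg 2 (319°, 26.8 km): east 26.8 sin 319° = -17.58, north 26.8 cos 319° = 20.23
Net displacement: -23.64 east, -2.38 north. Direction back to start is (23.64, 2.38): bearing = atan2(23.64, 2.38) mod 360° = 84.26° ≈ 084°.

084°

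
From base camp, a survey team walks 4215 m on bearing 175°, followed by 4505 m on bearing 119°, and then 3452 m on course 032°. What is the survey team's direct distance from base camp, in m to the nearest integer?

7043 m

Leg 1 (175°, 4215 m): east 4215 sin 175° = 367.36, north 4215 cos 175° = -4198.96
Leg 2 (119°, 4505 m): east 4505 sin 119° = 3940.16, north 4505 cos 119° = -2184.07
Leg 3 (032°, 3452 m): east 3452 sin 32° = 1829.28, north 3452 cos 32° = 2927.46
Net: 6136.80 east, -3455.57 north. Distance = √((6136.80)² + (-3455.57)²) = 7042.819 m.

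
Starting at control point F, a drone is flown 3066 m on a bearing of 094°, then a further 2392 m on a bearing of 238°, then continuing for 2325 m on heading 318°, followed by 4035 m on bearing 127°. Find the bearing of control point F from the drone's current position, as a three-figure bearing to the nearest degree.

309°

Leg 1 (094°, 3066 m): east 3066 sin 94° = 3058.53, north 3066 cos 94° = -213.87
Leg 2 (238°, 2392 m): east 2392 sin 238° = -2028.53, north 2392 cos 238° = -1267.57
Leg 3 (318°, 2325 m): east 2325 sin 318° = -1555.73, north 2325 cos 318° = 1727.81
Leg 4 (127°, 4035 m): east 4035 sin 127° = 3222.49, north 4035 cos 127° = -2428.32
Net displacement: 2696.77 east, -2181.95 north. Direction back to start is (-2696.77, 2181.95): bearing = atan2(-2696.77, 2181.95) mod 360° = 308.98° ≈ 309°.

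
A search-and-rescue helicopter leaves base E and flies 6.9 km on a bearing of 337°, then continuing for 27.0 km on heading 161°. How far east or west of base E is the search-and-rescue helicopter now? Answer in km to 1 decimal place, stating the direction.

6.1 km east

Leg 1 (337°, 6.9 km): east 6.9 sin 337° = -2.70, north 6.9 cos 337° = 6.35
Leg 2 (161°, 27.0 km): east 27.0 sin 161° = 8.79, north 27.0 cos 161° = -25.53
Net east component: 6.09 km.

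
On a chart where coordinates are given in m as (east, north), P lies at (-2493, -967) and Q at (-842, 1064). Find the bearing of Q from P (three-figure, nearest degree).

Δeast = -842 − -2493 = 1651.00; Δnorth = 1064 − -967 = 2031.00.
Bearing = atan2(Δeast, Δnorth) mod 360° = 39.11° ≈ 039°.

039°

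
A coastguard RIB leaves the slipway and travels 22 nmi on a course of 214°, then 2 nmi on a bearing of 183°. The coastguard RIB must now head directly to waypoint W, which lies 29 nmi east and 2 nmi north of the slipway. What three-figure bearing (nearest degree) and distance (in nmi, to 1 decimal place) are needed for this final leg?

Leg 1 (214°, 22 nmi): east 22 sin 214° = -12.30, north 22 cos 214° = -18.24
Leg 2 (183°, 2 nmi): east 2 sin 183° = -0.10, north 2 cos 183° = -2.00
Current position: (-12.41, -20.24). Target: (29, 2). Remaining: Δeast = 41.41, Δnorth = 22.24.
Bearing = atan2(41.41, 22.24) mod 360° = 61.76°; distance = √((41.41)² + (22.24)²) = 47.000 nmi.

062°, 47.0 nmi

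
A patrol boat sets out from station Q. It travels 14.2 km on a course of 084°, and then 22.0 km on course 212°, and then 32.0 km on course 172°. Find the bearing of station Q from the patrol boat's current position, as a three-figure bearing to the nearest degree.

352°

Leg 1 (084°, 14.2 km): east 14.2 sin 84° = 14.12, north 14.2 cos 84° = 1.48
Leg 2 (212°, 22.0 km): east 22.0 sin 212° = -11.66, north 22.0 cos 212° = -18.66
Leg 3 (172°, 32.0 km): east 32.0 sin 172° = 4.45, north 32.0 cos 172° = -31.69
Net displacement: 6.92 east, -48.86 north. Direction back to start is (-6.92, 48.86): bearing = atan2(-6.92, 48.86) mod 360° = 351.94° ≈ 352°.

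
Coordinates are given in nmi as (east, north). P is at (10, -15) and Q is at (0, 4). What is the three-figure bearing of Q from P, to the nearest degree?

332°

Δeast = 0 − 10 = -10.00; Δnorth = 4 − -15 = 19.00.
Bearing = atan2(Δeast, Δnorth) mod 360° = 332.24° ≈ 332°.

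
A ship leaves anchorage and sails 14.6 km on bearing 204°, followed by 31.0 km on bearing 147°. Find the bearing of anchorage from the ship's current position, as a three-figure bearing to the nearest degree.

344°

Leg 1 (204°, 14.6 km): east 14.6 sin 204° = -5.94, north 14.6 cos 204° = -13.34
Leg 2 (147°, 31.0 km): east 31.0 sin 147° = 16.88, north 31.0 cos 147° = -26.00
Net displacement: 10.95 east, -39.34 north. Direction back to start is (-10.95, 39.34): bearing = atan2(-10.95, 39.34) mod 360° = 344.45° ≈ 344°.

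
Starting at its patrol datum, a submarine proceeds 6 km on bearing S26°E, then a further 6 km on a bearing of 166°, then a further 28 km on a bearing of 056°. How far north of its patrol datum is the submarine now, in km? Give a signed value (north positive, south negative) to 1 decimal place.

Leg 1 (S26°E, 6 km): east 6 sin 154° = 2.63, north 6 cos 154° = -5.39
Leg 2 (166°, 6 km): east 6 sin 166° = 1.45, north 6 cos 166° = -5.82
Leg 3 (056°, 28 km): east 28 sin 56° = 23.21, north 28 cos 56° = 15.66
Net north component: 4.44 km.

4.4 km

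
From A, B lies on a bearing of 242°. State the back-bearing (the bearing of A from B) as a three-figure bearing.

Back-bearing = 242° − 180° = 062°.

062°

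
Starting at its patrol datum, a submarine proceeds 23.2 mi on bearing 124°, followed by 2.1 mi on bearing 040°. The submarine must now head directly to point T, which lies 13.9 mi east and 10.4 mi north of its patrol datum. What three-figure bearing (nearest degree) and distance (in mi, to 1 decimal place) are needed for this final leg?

343°, 22.8 mi

Leg 1 (124°, 23.2 mi): east 23.2 sin 124° = 19.23, north 23.2 cos 124° = -12.97
Leg 2 (040°, 2.1 mi): east 2.1 sin 40° = 1.35, north 2.1 cos 40° = 1.61
Current position: (20.58, -11.36). Target: (13.9, 10.4). Remaining: Δeast = -6.68, Δnorth = 21.76.
Bearing = atan2(-6.68, 21.76) mod 360° = 342.93°; distance = √((-6.68)² + (21.76)²) = 22.768 mi.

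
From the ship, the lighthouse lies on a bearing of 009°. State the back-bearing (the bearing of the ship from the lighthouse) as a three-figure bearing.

Back-bearing = 009° + 180° = 189°.

189°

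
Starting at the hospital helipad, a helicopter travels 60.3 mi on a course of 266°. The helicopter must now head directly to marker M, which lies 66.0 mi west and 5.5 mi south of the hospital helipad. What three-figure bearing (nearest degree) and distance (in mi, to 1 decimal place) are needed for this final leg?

Leg 1 (266°, 60.3 mi): east 60.3 sin 266° = -60.15, north 60.3 cos 266° = -4.21
Current position: (-60.15, -4.21). Target: (-66.0, -5.5). Remaining: Δeast = -5.85, Δnorth = -1.29.
Bearing = atan2(-5.85, -1.29) mod 360° = 257.52°; distance = √((-5.85)² + (-1.29)²) = 5.988 mi.

258°, 6.0 mi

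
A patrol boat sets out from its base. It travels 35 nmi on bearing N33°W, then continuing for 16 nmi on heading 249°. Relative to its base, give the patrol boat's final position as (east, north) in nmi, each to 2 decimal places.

(-34.00, 23.62)

Leg 1 (N33°W, 35 nmi): east 35 sin 327° = -19.06, north 35 cos 327° = 29.35
Leg 2 (249°, 16 nmi): east 16 sin 249° = -14.94, north 16 cos 249° = -5.73
Summing: -34.00 nmi east, 23.62 nmi north → (-34.00, 23.62).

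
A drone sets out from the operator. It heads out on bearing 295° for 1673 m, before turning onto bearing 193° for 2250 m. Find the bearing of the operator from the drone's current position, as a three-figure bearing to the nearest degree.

054°

Leg 1 (295°, 1673 m): east 1673 sin 295° = -1516.25, north 1673 cos 295° = 707.04
Leg 2 (193°, 2250 m): east 2250 sin 193° = -506.14, north 2250 cos 193° = -2192.33
Net displacement: -2022.39 east, -1485.29 north. Direction back to start is (2022.39, 1485.29): bearing = atan2(2022.39, 1485.29) mod 360° = 53.71° ≈ 054°.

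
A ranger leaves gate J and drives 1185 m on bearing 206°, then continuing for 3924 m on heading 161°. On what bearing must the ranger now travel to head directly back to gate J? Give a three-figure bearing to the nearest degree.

Leg 1 (206°, 1185 m): east 1185 sin 206° = -519.47, north 1185 cos 206° = -1065.07
Leg 2 (161°, 3924 m): east 3924 sin 161° = 1277.53, north 3924 cos 161° = -3710.21
Net displacement: 758.06 east, -4775.29 north. Direction back to start is (-758.06, 4775.29): bearing = atan2(-758.06, 4775.29) mod 360° = 350.98° ≈ 351°.

351°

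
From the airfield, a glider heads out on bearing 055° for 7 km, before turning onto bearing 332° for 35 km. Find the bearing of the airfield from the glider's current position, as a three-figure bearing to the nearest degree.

163°

Leg 1 (055°, 7 km): east 7 sin 55° = 5.73, north 7 cos 55° = 4.02
Leg 2 (332°, 35 km): east 35 sin 332° = -16.43, north 35 cos 332° = 30.90
Net displacement: -10.70 east, 34.92 north. Direction back to start is (10.70, -34.92): bearing = atan2(10.70, -34.92) mod 360° = 162.97° ≈ 163°.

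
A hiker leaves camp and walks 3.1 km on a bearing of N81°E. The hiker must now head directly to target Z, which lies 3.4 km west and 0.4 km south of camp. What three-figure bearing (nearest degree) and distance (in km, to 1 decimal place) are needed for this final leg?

262°, 6.5 km

Leg 1 (N81°E, 3.1 km): east 3.1 sin 81° = 3.06, north 3.1 cos 81° = 0.48
Current position: (3.06, 0.48). Target: (-3.4, -0.4). Remaining: Δeast = -6.46, Δnorth = -0.88.
Bearing = atan2(-6.46, -0.88) mod 360° = 262.20°; distance = √((-6.46)² + (-0.88)²) = 6.522 km.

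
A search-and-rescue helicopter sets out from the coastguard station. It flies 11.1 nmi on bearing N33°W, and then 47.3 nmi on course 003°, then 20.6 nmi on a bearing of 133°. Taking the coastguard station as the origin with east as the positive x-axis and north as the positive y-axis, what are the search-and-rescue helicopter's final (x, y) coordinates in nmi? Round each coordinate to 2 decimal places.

Leg 1 (N33°W, 11.1 nmi): east 11.1 sin 327° = -6.05, north 11.1 cos 327° = 9.31
Leg 2 (003°, 47.3 nmi): east 47.3 sin 3° = 2.48, north 47.3 cos 3° = 47.24
Leg 3 (133°, 20.6 nmi): east 20.6 sin 133° = 15.07, north 20.6 cos 133° = -14.05
Summing: 11.50 nmi east, 42.50 nmi north → (11.50, 42.50).

(11.50, 42.50)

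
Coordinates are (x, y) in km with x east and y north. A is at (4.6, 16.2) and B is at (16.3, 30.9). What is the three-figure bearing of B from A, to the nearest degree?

Δeast = 16.3 − 4.6 = 11.70; Δnorth = 30.9 − 16.2 = 14.70.
Bearing = atan2(Δeast, Δnorth) mod 360° = 38.52° ≈ 039°.

039°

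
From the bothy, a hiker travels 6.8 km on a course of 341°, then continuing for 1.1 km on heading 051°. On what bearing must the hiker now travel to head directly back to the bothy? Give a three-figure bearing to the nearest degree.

Leg 1 (341°, 6.8 km): east 6.8 sin 341° = -2.21, north 6.8 cos 341° = 6.43
Leg 2 (051°, 1.1 km): east 1.1 sin 51° = 0.85, north 1.1 cos 51° = 0.69
Net displacement: -1.36 east, 7.12 north. Direction back to start is (1.36, -7.12): bearing = atan2(1.36, -7.12) mod 360° = 169.20° ≈ 169°.

169°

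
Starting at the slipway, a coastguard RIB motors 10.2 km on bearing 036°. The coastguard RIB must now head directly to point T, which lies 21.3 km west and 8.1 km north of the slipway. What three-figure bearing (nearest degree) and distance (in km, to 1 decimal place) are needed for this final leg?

270°, 27.3 km

Leg 1 (036°, 10.2 km): east 10.2 sin 36° = 6.00, north 10.2 cos 36° = 8.25
Current position: (6.00, 8.25). Target: (-21.3, 8.1). Remaining: Δeast = -27.30, Δnorth = -0.15.
Bearing = atan2(-27.30, -0.15) mod 360° = 269.68°; distance = √((-27.30)² + (-0.15)²) = 27.296 km.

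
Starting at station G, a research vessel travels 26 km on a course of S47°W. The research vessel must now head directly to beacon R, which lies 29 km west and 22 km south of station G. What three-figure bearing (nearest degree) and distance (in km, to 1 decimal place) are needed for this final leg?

Leg 1 (S47°W, 26 km): east 26 sin 227° = -19.02, north 26 cos 227° = -17.73
Current position: (-19.02, -17.73). Target: (-29, -22). Remaining: Δeast = -9.98, Δnorth = -4.27.
Bearing = atan2(-9.98, -4.27) mod 360° = 246.86°; distance = √((-9.98)² + (-4.27)²) = 10.859 km.

247°, 10.9 km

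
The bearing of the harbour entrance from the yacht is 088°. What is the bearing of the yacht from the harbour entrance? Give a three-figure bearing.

268°

Back-bearing = 088° + 180° = 268°.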